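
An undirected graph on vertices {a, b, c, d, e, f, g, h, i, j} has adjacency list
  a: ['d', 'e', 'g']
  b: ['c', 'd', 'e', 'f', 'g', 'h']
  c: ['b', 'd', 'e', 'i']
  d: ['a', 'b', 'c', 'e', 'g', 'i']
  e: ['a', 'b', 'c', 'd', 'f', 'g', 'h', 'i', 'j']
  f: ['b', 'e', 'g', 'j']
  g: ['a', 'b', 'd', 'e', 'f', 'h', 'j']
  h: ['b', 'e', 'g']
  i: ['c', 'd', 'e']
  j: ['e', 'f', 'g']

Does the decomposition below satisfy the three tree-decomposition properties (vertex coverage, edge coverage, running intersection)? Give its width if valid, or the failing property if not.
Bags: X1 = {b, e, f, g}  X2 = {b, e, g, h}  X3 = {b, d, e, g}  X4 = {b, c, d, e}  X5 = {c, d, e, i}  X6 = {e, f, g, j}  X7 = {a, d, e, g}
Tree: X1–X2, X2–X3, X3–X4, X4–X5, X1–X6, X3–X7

Yes; width 3.

Vertex coverage: the bags together contain {a, b, c, d, e, f, g, h, i, j}, the full vertex set. Edge coverage: each edge of G has both endpoints in at least one bag. Running intersection: for every vertex, the bags containing it form a connected subtree. All three properties hold, so this is a valid tree decomposition of width max|bag| − 1 = 3, and hence tw(G) ≤ 3.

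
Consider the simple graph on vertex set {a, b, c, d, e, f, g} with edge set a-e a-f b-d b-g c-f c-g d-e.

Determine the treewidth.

2

A width-2 tree decomposition is:
Bags: B1 = {b, d, g}  B2 = {d, e, g}  B3 = {a, e, g}  B4 = {a, f, g}  B5 = {c, f, g}
Tree: B1–B2, B2–B3, B3–B4, B4–B5
The largest bag has 3 vertices, giving width 2; this decomposition certifies tw(G) ≤ 2. Since g–b–d–e–a–f–c–g is a cycle in G, G is not acyclic. Forests are exactly the graphs of treewidth ≤ 1, so tw(G) ≥ 2. The upper and lower bounds meet at 2, so that is the treewidth.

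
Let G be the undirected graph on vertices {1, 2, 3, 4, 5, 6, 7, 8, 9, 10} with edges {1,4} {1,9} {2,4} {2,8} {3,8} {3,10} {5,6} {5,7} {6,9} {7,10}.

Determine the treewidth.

2

A width-2 tree decomposition is:
Bags: B1 = {2, 4, 8}  B2 = {3, 4, 8}  B3 = {3, 4, 10}  B4 = {4, 7, 10}  B5 = {4, 5, 7}  B6 = {4, 5, 6}  B7 = {4, 6, 9}  B8 = {1, 4, 9}
Tree: B1–B2, B2–B3, B3–B4, B4–B5, B5–B6, B6–B7, B7–B8
The largest bag has 3 vertices, giving width 2; this decomposition certifies tw(G) ≤ 2. Since 4–2–8–3–10–7–5–6–9–1–4 is a cycle in G, G is not acyclic. Forests are exactly the graphs of treewidth ≤ 1, so tw(G) ≥ 2. Hence tw(G) = 2 exactly.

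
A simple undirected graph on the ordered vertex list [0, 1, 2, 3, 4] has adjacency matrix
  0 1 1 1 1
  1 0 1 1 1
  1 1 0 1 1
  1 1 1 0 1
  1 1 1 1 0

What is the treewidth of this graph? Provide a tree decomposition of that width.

Treewidth 4.
One optimal decomposition is:
Bags: B1 = {0, 1, 2, 3, 4}
Tree: (single bag)

A single bag containing all 5 vertices is trivially a valid decomposition of width 4. For the lower bound, the 5 vertices {0, 1, 2, 3, 4} are pairwise adjacent, and any tree decomposition puts a clique entirely inside one bag — forcing width ≥ 4. Therefore the treewidth is 4.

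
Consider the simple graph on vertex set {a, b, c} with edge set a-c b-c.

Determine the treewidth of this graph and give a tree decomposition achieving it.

Treewidth 1.
One such decomposition:
Bags: B1 = {a, c}  B2 = {b, c}
Tree: B1–B2

Every bag has size at most 2, so the width is 2 − 1 = 1 and tw(G) ≤ 1. Since G has at least one edge (e.g. c–a), it is not an edgeless graph, so tw(G) ≥ 1. Hence tw(G) = 1 exactly.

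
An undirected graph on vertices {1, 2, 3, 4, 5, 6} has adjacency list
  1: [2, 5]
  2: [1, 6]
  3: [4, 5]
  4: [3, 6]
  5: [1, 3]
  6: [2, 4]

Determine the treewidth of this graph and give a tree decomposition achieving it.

The largest bag has 3 vertices, giving width 2; this decomposition certifies tw(G) ≤ 2. Since 6–4–3–5–1–2–6 is a cycle in G, G is not acyclic. Forests are exactly the graphs of treewidth ≤ 1, so tw(G) ≥ 2. The upper and lower bounds meet at 2, so that is the treewidth.

Treewidth 2.
One such decomposition:
Bags: B1 = {3, 4, 6}  B2 = {3, 5, 6}  B3 = {1, 5, 6}  B4 = {1, 2, 6}
Tree: B1–B2, B2–B3, B3–B4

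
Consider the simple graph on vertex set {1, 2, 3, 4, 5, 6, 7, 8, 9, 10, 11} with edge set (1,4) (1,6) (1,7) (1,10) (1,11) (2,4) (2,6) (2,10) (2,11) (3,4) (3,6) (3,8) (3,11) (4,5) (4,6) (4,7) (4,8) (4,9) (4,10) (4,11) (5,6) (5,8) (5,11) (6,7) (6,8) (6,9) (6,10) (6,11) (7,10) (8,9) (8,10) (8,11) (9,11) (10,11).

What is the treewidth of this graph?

4

A width-4 tree decomposition is:
Bags: B1 = {2, 4, 6, 10, 11}  B2 = {1, 4, 6, 10, 11}  B3 = {4, 6, 8, 10, 11}  B4 = {1, 4, 6, 7, 10}  B5 = {4, 5, 6, 8, 11}  B6 = {4, 6, 8, 9, 11}  B7 = {3, 4, 6, 8, 11}
Tree: B1–B2, B1–B3, B2–B4, B3–B5, B5–B6, B3–B7
Every bag has size at most 5, so the width is 5 − 1 = 4 and tw(G) ≤ 4. For the lower bound, the 5 vertices {4, 6, 8, 9, 11} are pairwise adjacent, and any tree decomposition puts a clique entirely inside one bag — forcing width ≥ 4. Combining the bounds, tw(G) = 4.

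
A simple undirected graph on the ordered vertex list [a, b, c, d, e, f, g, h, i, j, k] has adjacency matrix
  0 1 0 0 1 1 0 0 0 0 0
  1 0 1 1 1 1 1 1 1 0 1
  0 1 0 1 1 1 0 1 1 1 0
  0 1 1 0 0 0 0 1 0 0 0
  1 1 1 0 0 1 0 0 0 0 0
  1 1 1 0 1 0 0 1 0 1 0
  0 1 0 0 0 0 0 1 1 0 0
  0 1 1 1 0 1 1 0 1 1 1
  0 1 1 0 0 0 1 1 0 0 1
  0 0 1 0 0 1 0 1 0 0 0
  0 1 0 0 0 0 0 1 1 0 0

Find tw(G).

A width-3 tree decomposition is:
Bags: B1 = {b, c, e, f}  B2 = {a, b, e, f}  B3 = {b, c, f, h}  B4 = {b, c, h, i}  B5 = {b, c, d, h}  B6 = {b, h, i, k}  B7 = {c, f, h, j}  B8 = {b, g, h, i}
Tree: B1–B2, B1–B3, B3–B4, B3–B5, B4–B6, B3–B7, B6–B8
Every bag has size at most 4, so the width is 4 − 1 = 3 and tw(G) ≤ 3. On the other hand G contains the 4-clique {c, f, h, j}. A clique must lie in a single bag of any decomposition, so no decomposition can have width below 3. Therefore the treewidth is 3.

3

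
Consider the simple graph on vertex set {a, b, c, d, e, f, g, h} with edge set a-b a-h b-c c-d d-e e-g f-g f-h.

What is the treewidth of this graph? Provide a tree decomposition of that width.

Treewidth 2.
One such decomposition:
Bags: B1 = {a, b, h}  B2 = {b, c, h}  B3 = {c, d, h}  B4 = {d, e, h}  B5 = {e, g, h}  B6 = {f, g, h}
Tree: B1–B2, B2–B3, B3–B4, B4–B5, B5–B6

Every bag has size at most 3, so the width is 3 − 1 = 2 and tw(G) ≤ 2. For the lower bound, G contains the cycle h–a–b–c–d–e–g–f–h, so G is not a forest; only forests have treewidth ≤ 1, hence tw(G) ≥ 2. Hence tw(G) = 2 exactly.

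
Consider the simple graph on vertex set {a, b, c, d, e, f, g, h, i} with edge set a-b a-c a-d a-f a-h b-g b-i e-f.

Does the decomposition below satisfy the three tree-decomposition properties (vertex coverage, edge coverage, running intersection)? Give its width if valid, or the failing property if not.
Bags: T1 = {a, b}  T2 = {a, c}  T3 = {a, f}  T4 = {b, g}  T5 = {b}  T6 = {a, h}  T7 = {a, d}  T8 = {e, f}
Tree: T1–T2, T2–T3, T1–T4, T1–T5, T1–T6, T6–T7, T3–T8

A tree decomposition must satisfy three properties: every vertex lies in some bag; for every edge, both endpoints lie together in some bag; and for every vertex, the bags containing it form a connected subtree. Here vertex i appears in no bag, so the decomposition is invalid.

No — vertex i appears in no bag.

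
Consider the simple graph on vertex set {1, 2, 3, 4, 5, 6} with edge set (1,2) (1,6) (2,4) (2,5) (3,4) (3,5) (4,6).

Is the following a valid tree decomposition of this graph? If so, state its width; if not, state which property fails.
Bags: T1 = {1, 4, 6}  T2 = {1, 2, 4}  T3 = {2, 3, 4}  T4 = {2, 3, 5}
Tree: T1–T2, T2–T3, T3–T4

Every vertex of G appears in some bag (union = {1, 2, 3, 4, 5, 6}); every edge is covered by a bag; and for each vertex v the set of bags containing v is connected in the bag tree. The decomposition is therefore valid. The largest bag has 3 vertices, so the width is 2.

Yes; width 2.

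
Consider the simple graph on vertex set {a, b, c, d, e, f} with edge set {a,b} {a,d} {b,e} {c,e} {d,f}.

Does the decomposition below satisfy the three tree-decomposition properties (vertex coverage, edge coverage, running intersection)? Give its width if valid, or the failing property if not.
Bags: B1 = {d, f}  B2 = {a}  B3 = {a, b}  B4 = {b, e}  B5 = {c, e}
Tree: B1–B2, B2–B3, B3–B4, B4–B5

No — edge (d,a) lies in no bag.

A tree decomposition must satisfy three properties: every vertex lies in some bag; for every edge, both endpoints lie together in some bag; and for every vertex, the bags containing it form a connected subtree. Here edge (d,a) lies in no bag, so the decomposition is invalid.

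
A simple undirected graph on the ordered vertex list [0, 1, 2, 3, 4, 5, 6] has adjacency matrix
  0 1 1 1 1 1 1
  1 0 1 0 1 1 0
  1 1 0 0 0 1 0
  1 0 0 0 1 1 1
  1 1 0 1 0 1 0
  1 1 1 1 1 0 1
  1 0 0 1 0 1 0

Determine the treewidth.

3

A width-3 tree decomposition is:
Bags: B1 = {0, 1, 4, 5}  B2 = {0, 3, 4, 5}  B3 = {0, 1, 2, 5}  B4 = {0, 3, 5, 6}
Tree: B1–B2, B1–B3, B2–B4
Each bag holds 4 vertices, so the decomposition has width 3, which upper-bounds the treewidth. For the lower bound, the 4 vertices {0, 1, 2, 5} are pairwise adjacent, and any tree decomposition puts a clique entirely inside one bag — forcing width ≥ 3. Hence tw(G) = 3 exactly.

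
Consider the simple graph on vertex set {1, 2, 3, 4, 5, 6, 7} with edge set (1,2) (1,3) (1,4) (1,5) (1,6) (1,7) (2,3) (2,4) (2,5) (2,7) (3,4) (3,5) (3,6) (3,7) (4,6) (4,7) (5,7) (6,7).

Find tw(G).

4

A width-4 tree decomposition is:
Bags: B1 = {1, 2, 3, 4, 7}  B2 = {1, 2, 3, 5, 7}  B3 = {1, 3, 4, 6, 7}
Tree: B1–B2, B1–B3
Each bag holds 5 vertices, so the decomposition has width 4, which upper-bounds the treewidth. On the other hand G contains the 5-clique {1, 2, 3, 4, 7}. A clique must lie in a single bag of any decomposition, so no decomposition can have width below 4. The upper and lower bounds meet at 4, so that is the treewidth.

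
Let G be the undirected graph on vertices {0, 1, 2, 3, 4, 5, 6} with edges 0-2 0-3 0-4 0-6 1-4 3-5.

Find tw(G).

A width-1 tree decomposition is:
Bags: B1 = {0, 4}  B2 = {0, 3}  B3 = {3, 5}  B4 = {1, 4}  B5 = {0, 6}  B6 = {0, 2}
Tree: B1–B2, B2–B3, B1–B4, B1–B5, B1–B6
Each bag holds 2 vertices, so the decomposition has width 1, which upper-bounds the treewidth. Any graph with an edge has treewidth ≥ 1, and G has the edge 0–4. Therefore the treewidth is 1.

1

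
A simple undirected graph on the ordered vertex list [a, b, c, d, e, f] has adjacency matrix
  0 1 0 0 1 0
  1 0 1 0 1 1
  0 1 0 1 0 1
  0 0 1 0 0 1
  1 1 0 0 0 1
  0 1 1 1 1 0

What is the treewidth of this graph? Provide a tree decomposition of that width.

Each bag holds 3 vertices, so the decomposition has width 2, which upper-bounds the treewidth. For the lower bound, the 3 vertices {a, b, e} are pairwise adjacent, and any tree decomposition puts a clique entirely inside one bag — forcing width ≥ 2. Therefore the treewidth is 2.

Treewidth 2.
One such decomposition:
Bags: B1 = {b, e, f}  B2 = {b, c, f}  B3 = {c, d, f}  B4 = {a, b, e}
Tree: B1–B2, B2–B3, B1–B4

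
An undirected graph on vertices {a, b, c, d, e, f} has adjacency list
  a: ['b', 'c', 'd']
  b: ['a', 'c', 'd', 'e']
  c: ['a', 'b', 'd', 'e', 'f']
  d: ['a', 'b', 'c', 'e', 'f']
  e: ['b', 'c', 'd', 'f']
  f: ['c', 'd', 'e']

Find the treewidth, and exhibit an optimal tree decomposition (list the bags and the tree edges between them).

Treewidth 3.
One such decomposition:
Bags: B1 = {a, b, c, d}  B2 = {b, c, d, e}  B3 = {c, d, e, f}
Tree: B1–B2, B2–B3

The largest bag has 4 vertices, giving width 3; this decomposition certifies tw(G) ≤ 3. For the lower bound, the 4 vertices {c, d, e, f} are pairwise adjacent, and any tree decomposition puts a clique entirely inside one bag — forcing width ≥ 3. Combining the bounds, tw(G) = 3.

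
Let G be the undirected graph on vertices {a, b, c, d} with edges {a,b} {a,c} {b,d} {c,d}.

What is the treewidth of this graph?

A width-2 tree decomposition is:
Bags: B1 = {b, c, d}  B2 = {a, b, c}
Tree: B1–B2
Every bag has size at most 3, so the width is 3 − 1 = 2 and tw(G) ≤ 2. For the lower bound, G contains the cycle c–d–b–a–c, so G is not a forest; only forests have treewidth ≤ 1, hence tw(G) ≥ 2. Hence tw(G) = 2 exactly.

2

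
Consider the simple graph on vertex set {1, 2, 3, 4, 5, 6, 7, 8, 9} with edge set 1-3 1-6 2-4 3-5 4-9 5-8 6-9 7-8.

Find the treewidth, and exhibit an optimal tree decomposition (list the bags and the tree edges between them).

Treewidth 1.
One such decomposition:
Bags: B1 = {2, 4}  B2 = {4, 9}  B3 = {6, 9}  B4 = {1, 6}  B5 = {1, 3}  B6 = {3, 5}  B7 = {5, 8}  B8 = {7, 8}
Tree: B1–B2, B2–B3, B3–B4, B4–B5, B5–B6, B6–B7, B7–B8

Every bag has size at most 2, so the width is 2 − 1 = 1 and tw(G) ≤ 1. Any graph with an edge has treewidth ≥ 1, and G has the edge 2–4. The upper and lower bounds meet at 1, so that is the treewidth.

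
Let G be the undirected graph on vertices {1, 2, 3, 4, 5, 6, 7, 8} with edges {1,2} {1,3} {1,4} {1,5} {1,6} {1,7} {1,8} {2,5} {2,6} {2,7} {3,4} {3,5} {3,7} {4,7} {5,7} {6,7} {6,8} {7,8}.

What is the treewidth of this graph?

A width-3 tree decomposition is:
Bags: B1 = {1, 2, 5, 7}  B2 = {1, 2, 6, 7}  B3 = {1, 6, 7, 8}  B4 = {1, 3, 5, 7}  B5 = {1, 3, 4, 7}
Tree: B1–B2, B2–B3, B1–B4, B4–B5
Each bag holds 4 vertices, so the decomposition has width 3, which upper-bounds the treewidth. For the lower bound, the 4 vertices {1, 6, 7, 8} are pairwise adjacent, and any tree decomposition puts a clique entirely inside one bag — forcing width ≥ 3. Therefore the treewidth is 3.

3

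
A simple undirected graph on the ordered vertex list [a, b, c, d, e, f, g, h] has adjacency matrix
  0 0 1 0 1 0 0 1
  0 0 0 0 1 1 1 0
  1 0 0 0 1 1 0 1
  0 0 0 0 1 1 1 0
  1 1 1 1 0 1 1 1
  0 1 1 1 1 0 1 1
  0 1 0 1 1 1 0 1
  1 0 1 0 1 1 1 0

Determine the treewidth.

A width-3 tree decomposition is:
Bags: B1 = {e, f, g, h}  B2 = {b, e, f, g}  B3 = {c, e, f, h}  B4 = {d, e, f, g}  B5 = {a, c, e, h}
Tree: B1–B2, B1–B3, B1–B4, B3–B5
Each bag holds 4 vertices, so the decomposition has width 3, which upper-bounds the treewidth. For the lower bound, the 4 vertices {a, c, e, h} are pairwise adjacent, and any tree decomposition puts a clique entirely inside one bag — forcing width ≥ 3. Therefore the treewidth is 3.

3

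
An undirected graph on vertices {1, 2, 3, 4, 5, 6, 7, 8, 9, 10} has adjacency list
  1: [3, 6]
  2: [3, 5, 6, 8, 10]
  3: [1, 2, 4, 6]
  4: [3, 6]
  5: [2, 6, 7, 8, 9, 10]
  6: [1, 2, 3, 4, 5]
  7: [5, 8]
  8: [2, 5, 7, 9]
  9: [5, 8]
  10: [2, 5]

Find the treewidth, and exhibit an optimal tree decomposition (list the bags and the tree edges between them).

Treewidth 2.
One such decomposition:
Bags: B1 = {2, 5, 6}  B2 = {2, 5, 10}  B3 = {2, 3, 6}  B4 = {2, 5, 8}  B5 = {1, 3, 6}  B6 = {5, 7, 8}  B7 = {5, 8, 9}  B8 = {3, 4, 6}
Tree: B1–B2, B1–B3, B2–B4, B3–B5, B4–B6, B6–B7, B3–B8

Every bag has size at most 3, so the width is 3 − 1 = 2 and tw(G) ≤ 2. On the other hand G contains the 3-clique {1, 3, 6}. A clique must lie in a single bag of any decomposition, so no decomposition can have width below 2. The upper and lower bounds meet at 2, so that is the treewidth.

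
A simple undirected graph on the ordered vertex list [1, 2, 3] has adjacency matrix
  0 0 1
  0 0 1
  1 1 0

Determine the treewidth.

A width-1 tree decomposition is:
Bags: B1 = {1, 3}  B2 = {2, 3}
Tree: B1–B2
Every bag has size at most 2, so the width is 2 − 1 = 1 and tw(G) ≤ 1. Since G has at least one edge (e.g. 1–3), it is not an edgeless graph, so tw(G) ≥ 1. The upper and lower bounds meet at 1, so that is the treewidth.

1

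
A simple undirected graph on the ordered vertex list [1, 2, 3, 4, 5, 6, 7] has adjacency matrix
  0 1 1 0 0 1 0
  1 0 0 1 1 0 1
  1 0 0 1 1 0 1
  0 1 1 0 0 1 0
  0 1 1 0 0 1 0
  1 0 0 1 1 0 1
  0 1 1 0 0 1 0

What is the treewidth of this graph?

A width-3 tree decomposition is:
Bags: B1 = {2, 3, 5, 6}  B2 = {1, 2, 3, 6}  B3 = {2, 3, 6, 7}  B4 = {2, 3, 4, 6}
Tree: B1–B2, B2–B3, B3–B4
Each bag holds 4 vertices, so the decomposition has width 3, which upper-bounds the treewidth. For the lower bound: the 4 vertex sets {3,5}, {1,6}, {2}, {7} are disjoint, each induces a connected subgraph, and every pair is joined by at least one edge of G. Contracting each set to a single vertex therefore yields K_{4} as a minor, and since treewidth is minor-monotone, tw(G) ≥ tw(K_{4}) = 3. The upper and lower bounds meet at 3, so that is the treewidth.

3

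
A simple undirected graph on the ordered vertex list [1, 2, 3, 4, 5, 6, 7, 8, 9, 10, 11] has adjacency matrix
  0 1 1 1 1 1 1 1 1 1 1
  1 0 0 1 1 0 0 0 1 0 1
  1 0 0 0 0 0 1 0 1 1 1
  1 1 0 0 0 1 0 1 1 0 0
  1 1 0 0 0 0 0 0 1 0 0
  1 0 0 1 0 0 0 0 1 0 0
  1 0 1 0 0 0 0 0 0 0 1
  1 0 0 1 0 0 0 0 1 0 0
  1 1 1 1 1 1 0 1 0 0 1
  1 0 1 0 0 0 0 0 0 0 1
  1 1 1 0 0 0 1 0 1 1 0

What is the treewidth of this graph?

A width-3 tree decomposition is:
Bags: B1 = {1, 4, 8, 9}  B2 = {1, 2, 4, 9}  B3 = {1, 4, 6, 9}  B4 = {1, 2, 9, 11}  B5 = {1, 2, 5, 9}  B6 = {1, 3, 9, 11}  B7 = {1, 3, 10, 11}  B8 = {1, 3, 7, 11}
Tree: B1–B2, B2–B3, B2–B4, B4–B5, B4–B6, B6–B7, B6–B8
Every bag has size at most 4, so the width is 4 − 1 = 3 and tw(G) ≤ 3. For the lower bound, the 4 vertices {1, 4, 8, 9} are pairwise adjacent, and any tree decomposition puts a clique entirely inside one bag — forcing width ≥ 3. Hence tw(G) = 3 exactly.

3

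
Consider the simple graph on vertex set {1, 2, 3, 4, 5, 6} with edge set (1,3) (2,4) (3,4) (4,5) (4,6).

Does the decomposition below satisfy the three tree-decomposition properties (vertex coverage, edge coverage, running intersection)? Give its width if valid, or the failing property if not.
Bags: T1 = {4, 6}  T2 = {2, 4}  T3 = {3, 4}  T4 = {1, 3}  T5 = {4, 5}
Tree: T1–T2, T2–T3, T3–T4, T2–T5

Yes; width 1.

Checking the three conditions: (i) the bags cover all of {1, 2, 3, 4, 5, 6}; (ii) for each edge, some bag contains both endpoints; (iii) the bags containing any fixed vertex form a subtree. All hold, so the decomposition is valid with width 2 − 1 = 1.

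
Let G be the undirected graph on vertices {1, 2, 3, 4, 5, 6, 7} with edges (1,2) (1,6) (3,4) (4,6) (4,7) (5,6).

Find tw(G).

A width-1 tree decomposition is:
Bags: B1 = {4, 6}  B2 = {3, 4}  B3 = {5, 6}  B4 = {4, 7}  B5 = {1, 6}  B6 = {1, 2}
Tree: B1–B2, B1–B3, B2–B4, B1–B5, B5–B6
Every bag has size at most 2, so the width is 2 − 1 = 1 and tw(G) ≤ 1. G has an edge, so its treewidth is at least 1. The upper and lower bounds meet at 1, so that is the treewidth.

1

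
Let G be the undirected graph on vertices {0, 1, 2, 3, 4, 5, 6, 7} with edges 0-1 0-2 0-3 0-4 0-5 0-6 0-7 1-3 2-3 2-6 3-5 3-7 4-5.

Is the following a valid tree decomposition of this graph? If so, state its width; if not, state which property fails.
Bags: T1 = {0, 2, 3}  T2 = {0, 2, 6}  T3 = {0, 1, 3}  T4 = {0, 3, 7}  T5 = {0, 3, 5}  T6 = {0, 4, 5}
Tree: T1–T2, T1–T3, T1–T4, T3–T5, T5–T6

Yes; width 2.

Vertex coverage: the bags together contain {0, 1, 2, 3, 4, 5, 6, 7}, the full vertex set. Edge coverage: each edge of G has both endpoints in at least one bag. Running intersection: for every vertex, the bags containing it form a connected subtree. All three properties hold, so this is a valid tree decomposition of width max|bag| − 1 = 2, and hence tw(G) ≤ 2.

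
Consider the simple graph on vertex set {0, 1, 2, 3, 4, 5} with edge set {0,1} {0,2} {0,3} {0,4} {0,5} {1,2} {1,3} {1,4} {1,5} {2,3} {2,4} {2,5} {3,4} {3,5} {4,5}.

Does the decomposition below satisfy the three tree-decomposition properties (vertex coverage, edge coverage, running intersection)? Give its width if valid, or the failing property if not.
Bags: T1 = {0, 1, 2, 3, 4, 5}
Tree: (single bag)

Checking the three conditions: (i) the bags cover all of {0, 1, 2, 3, 4, 5}; (ii) for each edge, some bag contains both endpoints; (iii) the bags containing any fixed vertex form a subtree. All hold, so the decomposition is valid with width 6 − 1 = 5.

Yes; width 5.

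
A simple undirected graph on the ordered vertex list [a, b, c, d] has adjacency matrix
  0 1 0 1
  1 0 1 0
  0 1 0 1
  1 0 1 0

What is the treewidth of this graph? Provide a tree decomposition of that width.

The largest bag has 3 vertices, giving width 2; this decomposition certifies tw(G) ≤ 2. Since a–b–c–d–a is a cycle in G, G is not acyclic. Forests are exactly the graphs of treewidth ≤ 1, so tw(G) ≥ 2. Combining the bounds, tw(G) = 2.

Treewidth 2.
Bags: B1 = {a, b, c}  B2 = {a, c, d}
Tree: B1–B2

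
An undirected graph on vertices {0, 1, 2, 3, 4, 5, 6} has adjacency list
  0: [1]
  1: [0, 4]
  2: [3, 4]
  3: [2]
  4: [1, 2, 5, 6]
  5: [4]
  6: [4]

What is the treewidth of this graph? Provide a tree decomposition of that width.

Each bag holds 2 vertices, so the decomposition has width 1, which upper-bounds the treewidth. Since G has at least one edge (e.g. 4–6), it is not an edgeless graph, so tw(G) ≥ 1. Therefore the treewidth is 1.

Treewidth 1.
Bags: B1 = {4, 6}  B2 = {2, 4}  B3 = {1, 4}  B4 = {2, 3}  B5 = {0, 1}  B6 = {4, 5}
Tree: B1–B2, B1–B3, B2–B4, B3–B5, B1–B6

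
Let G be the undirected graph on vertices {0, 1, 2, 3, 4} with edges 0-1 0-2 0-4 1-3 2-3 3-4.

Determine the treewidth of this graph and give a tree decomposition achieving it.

The largest bag has 3 vertices, giving width 2; this decomposition certifies tw(G) ≤ 2. Since 0–4–3–1–0 is a cycle in G, G is not acyclic. Forests are exactly the graphs of treewidth ≤ 1, so tw(G) ≥ 2. Hence tw(G) = 2 exactly.

Treewidth 2.
One such decomposition:
Bags: B1 = {0, 3, 4}  B2 = {0, 1, 3}  B3 = {0, 2, 3}
Tree: B1–B2, B2–B3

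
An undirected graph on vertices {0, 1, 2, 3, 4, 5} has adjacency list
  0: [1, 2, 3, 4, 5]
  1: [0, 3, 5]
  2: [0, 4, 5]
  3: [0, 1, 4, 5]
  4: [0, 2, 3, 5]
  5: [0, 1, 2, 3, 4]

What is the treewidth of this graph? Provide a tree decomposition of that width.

Treewidth 3.
One optimal decomposition is:
Bags: B1 = {0, 1, 3, 5}  B2 = {0, 3, 4, 5}  B3 = {0, 2, 4, 5}
Tree: B1–B2, B2–B3

Each bag holds 4 vertices, so the decomposition has width 3, which upper-bounds the treewidth. For the lower bound, the 4 vertices {0, 2, 4, 5} are pairwise adjacent, and any tree decomposition puts a clique entirely inside one bag — forcing width ≥ 3. The upper and lower bounds meet at 3, so that is the treewidth.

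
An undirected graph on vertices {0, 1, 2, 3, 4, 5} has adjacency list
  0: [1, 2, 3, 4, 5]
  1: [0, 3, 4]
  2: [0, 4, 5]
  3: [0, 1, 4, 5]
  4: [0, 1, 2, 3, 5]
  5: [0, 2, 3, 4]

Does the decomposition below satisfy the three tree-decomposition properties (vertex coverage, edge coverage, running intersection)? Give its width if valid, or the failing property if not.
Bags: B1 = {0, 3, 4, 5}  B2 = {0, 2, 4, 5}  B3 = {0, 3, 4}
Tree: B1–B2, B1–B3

A tree decomposition must satisfy three properties: every vertex lies in some bag; for every edge, both endpoints lie together in some bag; and for every vertex, the bags containing it form a connected subtree. Here vertex 1 appears in no bag, so the decomposition is invalid.

No — vertex 1 appears in no bag.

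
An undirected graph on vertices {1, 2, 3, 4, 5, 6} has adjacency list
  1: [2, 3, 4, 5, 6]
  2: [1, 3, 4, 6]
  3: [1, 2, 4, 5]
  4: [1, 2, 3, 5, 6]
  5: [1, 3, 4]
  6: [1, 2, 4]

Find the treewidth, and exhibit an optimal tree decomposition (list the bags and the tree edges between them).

Treewidth 3.
Bags: B1 = {1, 3, 4, 5}  B2 = {1, 2, 3, 4}  B3 = {1, 2, 4, 6}
Tree: B1–B2, B2–B3

Every bag has size at most 4, so the width is 4 − 1 = 3 and tw(G) ≤ 3. On the other hand G contains the 4-clique {1, 2, 3, 4}. A clique must lie in a single bag of any decomposition, so no decomposition can have width below 3. Therefore the treewidth is 3.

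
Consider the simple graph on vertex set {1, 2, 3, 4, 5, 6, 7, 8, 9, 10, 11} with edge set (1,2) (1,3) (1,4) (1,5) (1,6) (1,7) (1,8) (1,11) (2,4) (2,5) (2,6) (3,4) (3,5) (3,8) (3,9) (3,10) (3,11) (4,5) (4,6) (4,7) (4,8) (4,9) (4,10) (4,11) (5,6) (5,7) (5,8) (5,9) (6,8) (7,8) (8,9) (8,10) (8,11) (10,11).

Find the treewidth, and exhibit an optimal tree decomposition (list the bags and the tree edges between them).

Treewidth 4.
One optimal decomposition is:
Bags: B1 = {1, 3, 4, 8, 11}  B2 = {1, 3, 4, 5, 8}  B3 = {1, 4, 5, 6, 8}  B4 = {1, 4, 5, 7, 8}  B5 = {3, 4, 5, 8, 9}  B6 = {1, 2, 4, 5, 6}  B7 = {3, 4, 8, 10, 11}
Tree: B1–B2, B2–B3, B3–B4, B2–B5, B3–B6, B1–B7

The largest bag has 5 vertices, giving width 4; this decomposition certifies tw(G) ≤ 4. For the lower bound, the 5 vertices {1, 3, 4, 8, 11} are pairwise adjacent, and any tree decomposition puts a clique entirely inside one bag — forcing width ≥ 4. The upper and lower bounds meet at 4, so that is the treewidth.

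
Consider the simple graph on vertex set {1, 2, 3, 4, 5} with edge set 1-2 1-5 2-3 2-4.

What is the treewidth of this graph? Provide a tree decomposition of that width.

Every bag has size at most 2, so the width is 2 − 1 = 1 and tw(G) ≤ 1. Since G has at least one edge (e.g. 2–1), it is not an edgeless graph, so tw(G) ≥ 1. Hence tw(G) = 1 exactly.

Treewidth 1.
One such decomposition:
Bags: B1 = {1, 2}  B2 = {1, 5}  B3 = {2, 4}  B4 = {2, 3}
Tree: B1–B2, B1–B3, B3–B4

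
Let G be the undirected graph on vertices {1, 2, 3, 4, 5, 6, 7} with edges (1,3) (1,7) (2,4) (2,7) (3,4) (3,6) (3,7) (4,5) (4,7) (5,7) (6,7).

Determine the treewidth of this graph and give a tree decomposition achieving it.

Treewidth 2.
One such decomposition:
Bags: B1 = {4, 5, 7}  B2 = {3, 4, 7}  B3 = {2, 4, 7}  B4 = {1, 3, 7}  B5 = {3, 6, 7}
Tree: B1–B2, B2–B3, B2–B4, B2–B5

Every bag has size at most 3, so the width is 3 − 1 = 2 and tw(G) ≤ 2. On the other hand G contains the 3-clique {2, 4, 7}. A clique must lie in a single bag of any decomposition, so no decomposition can have width below 2. The upper and lower bounds meet at 2, so that is the treewidth.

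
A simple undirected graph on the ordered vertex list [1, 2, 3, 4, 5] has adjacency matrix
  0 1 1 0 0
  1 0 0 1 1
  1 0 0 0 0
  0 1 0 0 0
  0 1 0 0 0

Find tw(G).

A width-1 tree decomposition is:
Bags: B1 = {1, 2}  B2 = {2, 5}  B3 = {1, 3}  B4 = {2, 4}
Tree: B1–B2, B1–B3, B2–B4
The largest bag has 2 vertices, giving width 1; this decomposition certifies tw(G) ≤ 1. G has an edge, so its treewidth is at least 1. Hence tw(G) = 1 exactly.

1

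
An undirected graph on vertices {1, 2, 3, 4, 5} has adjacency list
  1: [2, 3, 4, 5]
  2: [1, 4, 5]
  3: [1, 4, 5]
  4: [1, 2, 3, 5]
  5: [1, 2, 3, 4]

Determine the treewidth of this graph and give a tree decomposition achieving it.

Treewidth 3.
One such decomposition:
Bags: B1 = {1, 2, 4, 5}  B2 = {1, 3, 4, 5}
Tree: B1–B2

The largest bag has 4 vertices, giving width 3; this decomposition certifies tw(G) ≤ 3. Conversely, {1, 2, 4, 5} is a clique of size 4, and the vertices of any clique must share a bag in every tree decomposition; so some bag has ≥ 4 vertices and tw(G) ≥ 3. Combining the bounds, tw(G) = 3.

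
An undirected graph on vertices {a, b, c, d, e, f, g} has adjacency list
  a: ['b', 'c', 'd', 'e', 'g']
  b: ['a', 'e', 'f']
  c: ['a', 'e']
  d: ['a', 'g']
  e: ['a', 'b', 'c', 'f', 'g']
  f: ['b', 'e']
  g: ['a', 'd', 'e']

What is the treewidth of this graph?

A width-2 tree decomposition is:
Bags: B1 = {a, c, e}  B2 = {a, b, e}  B3 = {a, e, g}  B4 = {a, d, g}  B5 = {b, e, f}
Tree: B1–B2, B2–B3, B3–B4, B2–B5
Every bag has size at most 3, so the width is 3 − 1 = 2 and tw(G) ≤ 2. Conversely, {a, d, g} is a clique of size 3, and the vertices of any clique must share a bag in every tree decomposition; so some bag has ≥ 3 vertices and tw(G) ≥ 2. Combining the bounds, tw(G) = 2.

2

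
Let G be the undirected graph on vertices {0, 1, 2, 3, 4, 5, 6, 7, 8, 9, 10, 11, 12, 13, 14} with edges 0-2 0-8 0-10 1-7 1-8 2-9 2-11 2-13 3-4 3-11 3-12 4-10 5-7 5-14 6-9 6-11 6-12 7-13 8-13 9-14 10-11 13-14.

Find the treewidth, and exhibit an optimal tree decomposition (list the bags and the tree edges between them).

Treewidth 3.
Bags: B1 = {1, 5, 7, 8}  B2 = {5, 7, 8, 13}  B3 = {5, 8, 13, 14}  B4 = {0, 8, 13, 14}  B5 = {0, 2, 13, 14}  B6 = {0, 2, 9, 14}  B7 = {0, 2, 9, 10}  B8 = {2, 9, 10, 11}  B9 = {6, 9, 10, 11}  B10 = {4, 6, 10, 11}  B11 = {3, 4, 6, 11}  B12 = {3, 4, 6, 12}
Tree: B1–B2, B2–B3, B3–B4, B4–B5, B5–B6, B6–B7, B7–B8, B8–B9, B9–B10, B10–B11, B11–B12

Every bag has size at most 4, so the width is 4 − 1 = 3 and tw(G) ≤ 3. For the lower bound: the 4 vertex sets {1,5,7}, {8}, {13}, {0,2,9,14} are disjoint, each induces a connected subgraph, and every pair is joined by at least one edge of G. Contracting each set to a single vertex therefore yields K_{4} as a minor, and since treewidth is minor-monotone, tw(G) ≥ tw(K_{4}) = 3. Combining the bounds, tw(G) = 3.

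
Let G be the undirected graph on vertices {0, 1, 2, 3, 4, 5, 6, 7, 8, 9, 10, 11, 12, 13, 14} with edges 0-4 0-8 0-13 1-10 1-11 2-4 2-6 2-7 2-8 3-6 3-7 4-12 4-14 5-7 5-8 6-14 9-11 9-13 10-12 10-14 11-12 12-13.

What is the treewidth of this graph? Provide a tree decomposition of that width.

Treewidth 3.
One optimal decomposition is:
Bags: B1 = {1, 9, 11, 13}  B2 = {1, 11, 12, 13}  B3 = {1, 10, 12, 13}  B4 = {0, 10, 12, 13}  B5 = {0, 4, 10, 12}  B6 = {0, 4, 10, 14}  B7 = {0, 4, 8, 14}  B8 = {2, 4, 8, 14}  B9 = {2, 6, 8, 14}  B10 = {2, 5, 6, 8}  B11 = {2, 5, 6, 7}  B12 = {3, 5, 6, 7}
Tree: B1–B2, B2–B3, B3–B4, B4–B5, B5–B6, B6–B7, B7–B8, B8–B9, B9–B10, B10–B11, B11–B12

The largest bag has 4 vertices, giving width 3; this decomposition certifies tw(G) ≤ 3. For the lower bound: the 4 vertex sets {1,9,11}, {13}, {12}, {0,4,10,14} are disjoint, each induces a connected subgraph, and every pair is joined by at least one edge of G. Contracting each set to a single vertex therefore yields K_{4} as a minor, and since treewidth is minor-monotone, tw(G) ≥ tw(K_{4}) = 3. Therefore the treewidth is 3.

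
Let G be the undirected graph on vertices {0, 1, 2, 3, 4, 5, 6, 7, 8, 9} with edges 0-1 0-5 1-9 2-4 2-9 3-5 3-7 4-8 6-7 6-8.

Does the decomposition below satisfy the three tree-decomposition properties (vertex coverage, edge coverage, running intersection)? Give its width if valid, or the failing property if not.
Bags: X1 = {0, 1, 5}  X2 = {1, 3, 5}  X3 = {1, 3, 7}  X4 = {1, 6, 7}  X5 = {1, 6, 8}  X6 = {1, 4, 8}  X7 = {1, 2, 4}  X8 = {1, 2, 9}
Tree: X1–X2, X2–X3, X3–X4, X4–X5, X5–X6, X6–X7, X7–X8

Vertex coverage: the bags together contain {0, 1, 2, 3, 4, 5, 6, 7, 8, 9}, the full vertex set. Edge coverage: each edge of G has both endpoints in at least one bag. Running intersection: for every vertex, the bags containing it form a connected subtree. All three properties hold, so this is a valid tree decomposition of width max|bag| − 1 = 2, and hence tw(G) ≤ 2.

Yes; width 2.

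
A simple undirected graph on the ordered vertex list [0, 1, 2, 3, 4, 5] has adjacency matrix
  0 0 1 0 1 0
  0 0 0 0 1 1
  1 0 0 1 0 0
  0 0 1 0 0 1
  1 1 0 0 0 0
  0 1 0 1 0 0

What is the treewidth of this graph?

2

A width-2 tree decomposition is:
Bags: B1 = {0, 2, 4}  B2 = {1, 2, 4}  B3 = {1, 2, 5}  B4 = {2, 3, 5}
Tree: B1–B2, B2–B3, B3–B4
The largest bag has 3 vertices, giving width 2; this decomposition certifies tw(G) ≤ 2. For the lower bound, G contains the cycle 2–0–4–1–5–3–2, so G is not a forest; only forests have treewidth ≤ 1, hence tw(G) ≥ 2. Therefore the treewidth is 2.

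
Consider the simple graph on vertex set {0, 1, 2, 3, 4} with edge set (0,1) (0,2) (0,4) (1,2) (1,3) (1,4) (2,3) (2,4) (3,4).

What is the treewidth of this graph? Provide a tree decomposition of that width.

Each bag holds 4 vertices, so the decomposition has width 3, which upper-bounds the treewidth. For the lower bound, the 4 vertices {0, 1, 2, 4} are pairwise adjacent, and any tree decomposition puts a clique entirely inside one bag — forcing width ≥ 3. Therefore the treewidth is 3.

Treewidth 3.
One optimal decomposition is:
Bags: B1 = {1, 2, 3, 4}  B2 = {0, 1, 2, 4}
Tree: B1–B2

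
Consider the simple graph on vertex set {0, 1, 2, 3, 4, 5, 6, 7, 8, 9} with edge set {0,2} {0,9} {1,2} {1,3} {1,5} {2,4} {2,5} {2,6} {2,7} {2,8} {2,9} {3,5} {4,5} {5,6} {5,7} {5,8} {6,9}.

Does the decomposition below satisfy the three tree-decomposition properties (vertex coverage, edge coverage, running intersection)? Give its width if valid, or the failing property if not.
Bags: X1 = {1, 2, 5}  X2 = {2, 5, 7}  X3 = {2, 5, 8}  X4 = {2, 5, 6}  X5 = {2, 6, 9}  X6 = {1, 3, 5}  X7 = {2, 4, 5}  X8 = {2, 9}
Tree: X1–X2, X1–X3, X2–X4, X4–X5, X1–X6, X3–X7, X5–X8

No — vertex 0 appears in no bag.

A tree decomposition must satisfy three properties: every vertex lies in some bag; for every edge, both endpoints lie together in some bag; and for every vertex, the bags containing it form a connected subtree. Here vertex 0 appears in no bag, so the decomposition is invalid.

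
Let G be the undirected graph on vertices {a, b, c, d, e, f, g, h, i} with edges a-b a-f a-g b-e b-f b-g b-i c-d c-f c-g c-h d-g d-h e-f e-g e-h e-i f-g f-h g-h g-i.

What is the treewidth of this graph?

A width-3 tree decomposition is:
Bags: B1 = {e, f, g, h}  B2 = {b, e, f, g}  B3 = {c, f, g, h}  B4 = {a, b, f, g}  B5 = {c, d, g, h}  B6 = {b, e, g, i}
Tree: B1–B2, B1–B3, B2–B4, B3–B5, B2–B6
The largest bag has 4 vertices, giving width 3; this decomposition certifies tw(G) ≤ 3. For the lower bound, the 4 vertices {c, d, g, h} are pairwise adjacent, and any tree decomposition puts a clique entirely inside one bag — forcing width ≥ 3. The upper and lower bounds meet at 3, so that is the treewidth.

3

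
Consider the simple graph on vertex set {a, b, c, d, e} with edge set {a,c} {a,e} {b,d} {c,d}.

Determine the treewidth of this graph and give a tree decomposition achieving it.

The largest bag has 2 vertices, giving width 1; this decomposition certifies tw(G) ≤ 1. Since G has at least one edge (e.g. e–a), it is not an edgeless graph, so tw(G) ≥ 1. The upper and lower bounds meet at 1, so that is the treewidth.

Treewidth 1.
One such decomposition:
Bags: B1 = {a, e}  B2 = {a, c}  B3 = {c, d}  B4 = {b, d}
Tree: B1–B2, B2–B3, B3–B4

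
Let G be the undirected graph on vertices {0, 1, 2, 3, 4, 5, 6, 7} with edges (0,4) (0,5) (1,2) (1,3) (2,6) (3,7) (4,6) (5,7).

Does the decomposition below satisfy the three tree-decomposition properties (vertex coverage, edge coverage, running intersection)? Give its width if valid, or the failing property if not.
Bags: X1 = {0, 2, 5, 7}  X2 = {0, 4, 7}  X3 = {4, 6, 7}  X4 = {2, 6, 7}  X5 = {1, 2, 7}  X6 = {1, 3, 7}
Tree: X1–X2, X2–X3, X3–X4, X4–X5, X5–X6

A tree decomposition must satisfy three properties: every vertex lies in some bag; for every edge, both endpoints lie together in some bag; and for every vertex, the bags containing it form a connected subtree. Here bags containing vertex 2 are not connected in the tree, so the decomposition is invalid.

No — bags containing vertex 2 are not connected in the tree.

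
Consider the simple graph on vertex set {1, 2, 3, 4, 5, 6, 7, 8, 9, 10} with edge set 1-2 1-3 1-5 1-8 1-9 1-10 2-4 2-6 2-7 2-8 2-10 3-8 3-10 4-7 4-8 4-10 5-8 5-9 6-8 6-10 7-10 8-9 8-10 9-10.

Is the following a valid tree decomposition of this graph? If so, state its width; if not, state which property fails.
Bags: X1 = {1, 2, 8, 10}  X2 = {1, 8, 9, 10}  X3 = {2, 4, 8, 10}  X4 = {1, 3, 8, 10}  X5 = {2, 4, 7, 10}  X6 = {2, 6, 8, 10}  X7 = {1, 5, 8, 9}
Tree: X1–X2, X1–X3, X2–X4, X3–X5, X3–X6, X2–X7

Yes; width 3.

Checking the three conditions: (i) the bags cover all of {1, 2, 3, 4, 5, 6, 7, 8, 9, 10}; (ii) for each edge, some bag contains both endpoints; (iii) the bags containing any fixed vertex form a subtree. All hold, so the decomposition is valid with width 4 − 1 = 3.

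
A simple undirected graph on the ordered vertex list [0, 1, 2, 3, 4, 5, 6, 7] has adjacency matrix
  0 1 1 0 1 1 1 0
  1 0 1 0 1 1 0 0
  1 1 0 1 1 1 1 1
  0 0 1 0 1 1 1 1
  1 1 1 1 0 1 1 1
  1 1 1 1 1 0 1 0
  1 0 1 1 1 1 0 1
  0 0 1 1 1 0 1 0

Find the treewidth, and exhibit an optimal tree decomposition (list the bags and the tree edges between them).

Treewidth 4.
One optimal decomposition is:
Bags: B1 = {2, 3, 4, 5, 6}  B2 = {0, 2, 4, 5, 6}  B3 = {0, 1, 2, 4, 5}  B4 = {2, 3, 4, 6, 7}
Tree: B1–B2, B2–B3, B1–B4

Every bag has size at most 5, so the width is 5 − 1 = 4 and tw(G) ≤ 4. On the other hand G contains the 5-clique {0, 1, 2, 4, 5}. A clique must lie in a single bag of any decomposition, so no decomposition can have width below 4. Therefore the treewidth is 4.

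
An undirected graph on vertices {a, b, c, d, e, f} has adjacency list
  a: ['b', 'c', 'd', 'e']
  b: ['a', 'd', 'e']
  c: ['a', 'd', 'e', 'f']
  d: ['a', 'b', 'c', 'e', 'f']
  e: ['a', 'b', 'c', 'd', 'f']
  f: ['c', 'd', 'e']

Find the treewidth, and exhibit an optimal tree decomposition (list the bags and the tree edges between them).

Every bag has size at most 4, so the width is 4 − 1 = 3 and tw(G) ≤ 3. For the lower bound, the 4 vertices {c, d, e, f} are pairwise adjacent, and any tree decomposition puts a clique entirely inside one bag — forcing width ≥ 3. Combining the bounds, tw(G) = 3.

Treewidth 3.
Bags: B1 = {a, b, d, e}  B2 = {a, c, d, e}  B3 = {c, d, e, f}
Tree: B1–B2, B2–B3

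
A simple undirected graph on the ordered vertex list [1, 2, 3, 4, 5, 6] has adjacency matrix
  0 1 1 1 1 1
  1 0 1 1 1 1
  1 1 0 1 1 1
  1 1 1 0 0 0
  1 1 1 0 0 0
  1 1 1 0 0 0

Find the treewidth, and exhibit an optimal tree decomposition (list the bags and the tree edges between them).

Treewidth 3.
One optimal decomposition is:
Bags: B1 = {1, 2, 3, 5}  B2 = {1, 2, 3, 6}  B3 = {1, 2, 3, 4}
Tree: B1–B2, B2–B3

Each bag holds 4 vertices, so the decomposition has width 3, which upper-bounds the treewidth. For the lower bound, the 4 vertices {1, 2, 3, 4} are pairwise adjacent, and any tree decomposition puts a clique entirely inside one bag — forcing width ≥ 3. Therefore the treewidth is 3.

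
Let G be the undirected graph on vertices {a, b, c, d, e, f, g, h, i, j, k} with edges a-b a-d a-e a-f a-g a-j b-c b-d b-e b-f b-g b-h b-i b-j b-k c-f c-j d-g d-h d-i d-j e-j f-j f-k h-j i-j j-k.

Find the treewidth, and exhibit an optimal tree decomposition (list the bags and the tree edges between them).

Treewidth 3.
One such decomposition:
Bags: B1 = {a, b, d, j}  B2 = {a, b, f, j}  B3 = {b, d, h, j}  B4 = {b, d, i, j}  B5 = {b, c, f, j}  B6 = {a, b, e, j}  B7 = {a, b, d, g}  B8 = {b, f, j, k}
Tree: B1–B2, B1–B3, B3–B4, B2–B5, B2–B6, B1–B7, B2–B8

Each bag holds 4 vertices, so the decomposition has width 3, which upper-bounds the treewidth. For the lower bound, the 4 vertices {a, b, d, g} are pairwise adjacent, and any tree decomposition puts a clique entirely inside one bag — forcing width ≥ 3. Therefore the treewidth is 3.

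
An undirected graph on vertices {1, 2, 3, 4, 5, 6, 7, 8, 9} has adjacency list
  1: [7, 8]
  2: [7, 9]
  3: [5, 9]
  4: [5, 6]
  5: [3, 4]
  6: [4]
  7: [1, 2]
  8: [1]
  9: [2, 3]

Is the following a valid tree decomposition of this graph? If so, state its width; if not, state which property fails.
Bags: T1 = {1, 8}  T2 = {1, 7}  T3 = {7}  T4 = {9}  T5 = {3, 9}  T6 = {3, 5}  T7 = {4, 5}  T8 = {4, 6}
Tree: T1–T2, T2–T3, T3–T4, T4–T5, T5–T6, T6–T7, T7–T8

A tree decomposition must satisfy three properties: every vertex lies in some bag; for every edge, both endpoints lie together in some bag; and for every vertex, the bags containing it form a connected subtree. Here vertex 2 appears in no bag, so the decomposition is invalid.

No — vertex 2 appears in no bag.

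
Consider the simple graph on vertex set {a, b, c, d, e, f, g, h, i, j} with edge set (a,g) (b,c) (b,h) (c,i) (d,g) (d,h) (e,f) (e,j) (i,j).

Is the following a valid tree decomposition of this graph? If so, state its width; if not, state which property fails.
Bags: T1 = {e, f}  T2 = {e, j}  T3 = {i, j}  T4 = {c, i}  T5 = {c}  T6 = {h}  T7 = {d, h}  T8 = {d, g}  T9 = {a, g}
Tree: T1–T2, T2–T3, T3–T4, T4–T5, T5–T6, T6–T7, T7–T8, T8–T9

No — vertex b appears in no bag.

A tree decomposition must satisfy three properties: every vertex lies in some bag; for every edge, both endpoints lie together in some bag; and for every vertex, the bags containing it form a connected subtree. Here vertex b appears in no bag, so the decomposition is invalid.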